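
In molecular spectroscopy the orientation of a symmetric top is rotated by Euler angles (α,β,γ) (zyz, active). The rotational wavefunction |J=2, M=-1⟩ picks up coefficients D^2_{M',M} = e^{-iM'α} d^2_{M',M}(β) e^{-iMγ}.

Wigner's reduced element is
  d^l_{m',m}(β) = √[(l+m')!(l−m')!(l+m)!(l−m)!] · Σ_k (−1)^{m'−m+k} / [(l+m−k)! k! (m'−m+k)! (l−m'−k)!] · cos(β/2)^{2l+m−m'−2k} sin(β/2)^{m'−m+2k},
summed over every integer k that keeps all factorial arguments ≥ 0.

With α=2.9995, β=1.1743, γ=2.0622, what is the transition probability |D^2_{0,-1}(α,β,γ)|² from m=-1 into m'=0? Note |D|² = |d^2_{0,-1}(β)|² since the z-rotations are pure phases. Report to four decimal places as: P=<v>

Split into d^2_{0,-1}(β=1.1743) × two z-phases.
c=cos(1.1743/2)=0.832523, s=sin(1.1743/2)=0.553991; N=√[2·2·1·6]=4.898979
k∈{0,1} keeps every argument non-negative
  k=0: (−1)^1·4.8990/(2)·0.8325^3·0.5540^1 = -0.783009
  k=1: (−1)^2·4.8990/(2)·0.8325^1·0.5540^3 = +0.346720
d^2_{0,-1}(1.1743) = -0.783009 +0.346720 = -0.436289
|D^2_{0,-1}|² = |d^2_{0,-1}(β)|² = (-0.436289)² = 0.190348 (the z-rotation phases have unit modulus)

P=0.1903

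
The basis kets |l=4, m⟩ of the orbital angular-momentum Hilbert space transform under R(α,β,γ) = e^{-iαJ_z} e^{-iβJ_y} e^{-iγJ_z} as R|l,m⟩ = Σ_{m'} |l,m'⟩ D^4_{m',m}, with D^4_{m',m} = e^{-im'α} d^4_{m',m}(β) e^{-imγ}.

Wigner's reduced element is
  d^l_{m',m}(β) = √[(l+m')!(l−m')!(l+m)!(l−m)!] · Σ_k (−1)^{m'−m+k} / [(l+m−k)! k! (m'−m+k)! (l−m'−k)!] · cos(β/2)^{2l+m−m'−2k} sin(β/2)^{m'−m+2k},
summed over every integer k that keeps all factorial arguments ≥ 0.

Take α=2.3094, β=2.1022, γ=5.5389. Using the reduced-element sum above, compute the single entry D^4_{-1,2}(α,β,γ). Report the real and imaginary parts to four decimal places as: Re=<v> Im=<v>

Re=0.1732 Im=0.1334

D^4_{-1,2}(2.3094,2.1022,5.5389) = e^{-i·-1·2.3094}·d^4_{-1,2}(2.1022)·e^{-i·2·5.5389}. Compute d first:
With c≡cos(β/2)=0.496617 and s≡sin(β/2)=0.867970, N=[6·120·720·2]^{1/2}=1018.233765
The bounds max(0,m−m')=3 and min(l+m,l−m')=5 give 3 terms
  k=3: (−1)^0·1018.2338/(72)·0.4966^5·0.8680^3 = +0.279341
  k=4: (−1)^1·1018.2338/(48)·0.4966^3·0.8680^5 = -1.279952
  k=5: (−1)^2·1018.2338/(240)·0.4966^1·0.8680^7 = +0.781971
d^4_{-1,2}(2.1022) = +0.279341 -1.279952 +0.781971 = -0.218639
Phases: e^{-i·(-1)·2.3094}=-0.673256+0.739409i, e^{-i·(2)·5.5389}=+0.082133+0.996621i ⇒ D=+0.173208+0.133425i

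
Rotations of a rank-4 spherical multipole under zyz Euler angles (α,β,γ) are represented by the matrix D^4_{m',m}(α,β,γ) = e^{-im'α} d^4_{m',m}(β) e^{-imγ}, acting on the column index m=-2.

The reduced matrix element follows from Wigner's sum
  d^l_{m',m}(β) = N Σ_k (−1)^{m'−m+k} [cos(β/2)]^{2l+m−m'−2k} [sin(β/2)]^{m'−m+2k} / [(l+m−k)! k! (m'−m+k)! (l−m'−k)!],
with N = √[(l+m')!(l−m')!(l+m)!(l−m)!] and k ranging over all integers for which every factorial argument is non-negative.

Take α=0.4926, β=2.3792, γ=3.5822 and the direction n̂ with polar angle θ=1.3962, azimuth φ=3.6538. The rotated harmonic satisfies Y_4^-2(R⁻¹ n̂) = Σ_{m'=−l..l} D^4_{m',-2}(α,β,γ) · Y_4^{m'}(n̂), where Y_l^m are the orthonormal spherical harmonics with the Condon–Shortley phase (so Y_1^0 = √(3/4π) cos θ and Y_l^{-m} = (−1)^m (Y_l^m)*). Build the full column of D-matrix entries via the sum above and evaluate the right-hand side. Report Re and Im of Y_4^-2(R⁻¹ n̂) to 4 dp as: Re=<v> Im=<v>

Need the full column D^4_{m',-2} for m'=−4..4 at α=0.4926, β=2.3792, γ=3.5822.
cos(β/2)=0.372031, sin(β/2)=0.928220
d^4_{-4,-2}: single k=2 term ⇒ +0.012088;  D = -0.011583+0.003456i
d^4_{-3,-2}: k∈[1..2] ⇒ +0.003426 -0.063979 = -0.060553;  D = +0.042938-0.042696i
d^4_{-2,-2}: k∈[0..2] ⇒ +0.000367 -0.027413 +0.213311 = +0.186265;  D = -0.054265+0.178185i
d^4_{-1,-2}: k∈[0..2] ⇒ -0.003885 +0.120908 -0.501774 = -0.384750;  D = -0.075300-0.377310i
d^4_{0,-2}: k∈[0..2] ⇒ +0.021672 -0.359759 +0.839820 = +0.501733;  D = +0.319210+0.387093i
d^4_{1,-2}: k∈[0..2] ⇒ -0.080606 +0.752661 -0.937072 = -0.265016;  D = -0.245255-0.100416i
d^4_{2,-2}: k∈[0..2] ⇒ +0.213311 -1.062297 +0.551072 = -0.297915;  D = -0.296306+0.030923i
d^4_{3,-2}: k∈[0..1] ⇒ -0.398271 +0.826420 = +0.428149;  D = +0.354190-0.240543i
d^4_{4,-2}: single k=0 term ⇒ +0.468429;  D = +0.216980-0.415145i
Y_4^{m'}(θ=1.3962,φ=3.6538) and Σ D·Y over m':
  (-0.0116+0.0035i)·(-0.1915-0.3696i)  (+0.0429-0.0427i)·(-0.0071+0.2075i)  (-0.0543+0.1782i)·(-0.1330+0.2186i)  (-0.0753-0.3773i)·(+0.1967-0.1106i)  (+0.3192+0.3871i)·(+0.2250+0.0000i)  (-0.2453-0.1004i)·(-0.1967-0.1106i)  (-0.2963+0.0309i)·(-0.1330-0.2186i)  (+0.3542-0.2405i)·(+0.0071+0.2075i)  (+0.2170-0.4151i)·(-0.1915+0.3696i)
Y_4^-2(R⁻¹ n̂) = +0.243184+0.337499i

Re=0.2432 Im=0.3375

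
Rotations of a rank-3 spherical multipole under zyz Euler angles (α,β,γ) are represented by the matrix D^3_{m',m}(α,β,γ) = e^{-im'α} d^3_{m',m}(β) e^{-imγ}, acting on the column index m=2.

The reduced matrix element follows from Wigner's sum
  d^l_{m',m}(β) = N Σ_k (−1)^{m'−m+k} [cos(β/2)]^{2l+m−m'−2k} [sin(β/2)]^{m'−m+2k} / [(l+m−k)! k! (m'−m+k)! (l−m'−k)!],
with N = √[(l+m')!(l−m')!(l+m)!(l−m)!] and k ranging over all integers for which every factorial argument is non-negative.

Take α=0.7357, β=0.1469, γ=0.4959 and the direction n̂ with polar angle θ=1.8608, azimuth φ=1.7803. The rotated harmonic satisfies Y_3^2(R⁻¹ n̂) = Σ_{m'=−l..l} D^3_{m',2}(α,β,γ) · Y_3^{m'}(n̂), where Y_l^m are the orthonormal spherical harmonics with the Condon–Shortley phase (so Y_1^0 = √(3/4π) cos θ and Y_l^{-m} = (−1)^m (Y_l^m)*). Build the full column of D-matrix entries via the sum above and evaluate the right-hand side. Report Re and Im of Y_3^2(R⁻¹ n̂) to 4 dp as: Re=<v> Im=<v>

Need the full column D^3_{m',2} for m'=−3..3 at α=0.7357, β=0.1469, γ=0.4959.
cos(β/2)=0.997304, sin(β/2)=0.073384
d^3_{-3,2}: single k=5 term ⇒ +0.000005;  D = +0.000002+0.000005i
d^3_{-2,2}: k∈[4..5] ⇒ +0.000144 -0.000000 = +0.000144;  D = +0.000128+0.000066i
d^3_{-1,2}: k∈[3..4] ⇒ +0.002479 -0.000007 = +0.002473;  D = +0.002392-0.000626i
d^3_{0,2}: k∈[2..3] ⇒ +0.029179 -0.000158 = +0.029021;  D = +0.015880-0.024291i
d^3_{1,2}: k∈[1..2] ⇒ +0.228949 -0.002479 = +0.226470;  D = -0.035344-0.223695i
d^3_{2,2}: k∈[0..1] ⇒ +0.983931 -0.026637 = +0.957294;  D = -0.745333-0.600743i
d^3_{3,2}: single k=0 term ⇒ -0.177343;  D = +0.177052-0.010157i
Y_3^{m'}(θ=1.8608,φ=1.7803) and Σ D·Y over m':
  (+0.0000+0.0000i)·(+0.2158+0.2970i)  (+0.0001+0.0001i)·(+0.2451-0.1092i)  (+0.0024-0.0006i)·(+0.0381+0.1791i)  (+0.0159-0.0243i)·(+0.2765+0.0000i)  (-0.0353-0.2237i)·(-0.0381+0.1791i)  (-0.7453-0.6007i)·(+0.2451+0.1092i)  (+0.1771-0.0102i)·(-0.2158+0.2970i)
Y_3^2(R⁻¹ n̂) = -0.106282-0.177986i

Re=-0.1063 Im=-0.1780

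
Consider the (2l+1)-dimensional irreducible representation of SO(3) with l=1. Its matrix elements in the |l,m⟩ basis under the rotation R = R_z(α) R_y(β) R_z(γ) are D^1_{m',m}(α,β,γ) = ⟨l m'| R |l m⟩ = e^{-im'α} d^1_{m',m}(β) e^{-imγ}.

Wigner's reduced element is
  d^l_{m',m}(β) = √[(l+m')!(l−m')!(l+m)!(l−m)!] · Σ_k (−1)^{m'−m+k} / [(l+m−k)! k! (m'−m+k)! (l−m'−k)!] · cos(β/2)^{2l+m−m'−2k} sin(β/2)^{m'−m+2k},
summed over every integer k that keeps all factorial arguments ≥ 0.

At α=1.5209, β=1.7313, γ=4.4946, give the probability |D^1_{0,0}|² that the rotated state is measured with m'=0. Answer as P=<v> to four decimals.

P=0.0255

D^1_{0,0}(1.5209,1.7313,4.4946) = e^{-i·0·1.5209}·d^1_{0,0}(1.7313)·e^{-i·0·4.4946}. Compute d first:
Half-angle: c=0.648145, s=0.761517. N=√(1·1·1·1)=1.000000
The bounds max(0,m−m')=0 and min(l+m,l−m')=1 give 2 terms
  k=0: (−1)^0·1.0000/(1)·0.6481^2·0.7615^0 = +0.420092
  k=1: (−1)^1·1.0000/(1)·0.6481^0·0.7615^2 = -0.579908
d^1_{0,0}(1.7313) = +0.420092 -0.579908 = -0.159815
|D^1_{0,0}|² = |d^1_{0,0}(β)|² = (-0.159815)² = 0.025541 (the z-rotation phases have unit modulus)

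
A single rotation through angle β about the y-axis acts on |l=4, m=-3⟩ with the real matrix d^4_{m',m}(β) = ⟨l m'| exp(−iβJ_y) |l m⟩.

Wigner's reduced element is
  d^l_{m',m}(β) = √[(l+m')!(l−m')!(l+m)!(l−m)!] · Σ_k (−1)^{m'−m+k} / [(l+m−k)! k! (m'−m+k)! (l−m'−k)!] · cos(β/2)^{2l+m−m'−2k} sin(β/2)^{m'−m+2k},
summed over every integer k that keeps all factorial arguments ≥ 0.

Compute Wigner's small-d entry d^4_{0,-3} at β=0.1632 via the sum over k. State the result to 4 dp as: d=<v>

d=-0.0063

d^4_{0,-3}(β=0.1632) via Wigner's sum:
Half-angle: c=0.996673, s=0.081509. N=√(24·24·1·5040)=1703.830978
The bounds max(0,m−m')=0 and min(l+m,l−m')=1 give 2 terms
  k=0: (−1)^3·1703.8310/(144)·0.9967^5·0.0815^3 = -0.006302
  k=1: (−1)^4·1703.8310/(144)·0.9967^3·0.0815^5 = +0.000042
d^4_{0,-3}(0.1632) = -0.006302 +0.000042 = -0.006259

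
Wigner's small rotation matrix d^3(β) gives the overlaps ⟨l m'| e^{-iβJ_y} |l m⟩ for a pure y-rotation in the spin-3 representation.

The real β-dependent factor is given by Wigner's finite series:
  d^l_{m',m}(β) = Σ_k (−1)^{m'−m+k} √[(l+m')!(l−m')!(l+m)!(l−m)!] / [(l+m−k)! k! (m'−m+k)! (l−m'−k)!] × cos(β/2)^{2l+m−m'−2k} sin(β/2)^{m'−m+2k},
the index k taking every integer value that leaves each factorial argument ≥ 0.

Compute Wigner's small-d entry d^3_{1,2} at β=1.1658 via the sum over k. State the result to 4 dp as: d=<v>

d^3_{1,2}(β=1.1658) via Wigner's sum:
Half-angle: c=0.834870, s=0.550447. N=√(24·2·120·1)=75.894664
k: max(0,(2)−(1))=1 … min(3+(2),3−(1))=2
  k=1: (−1)^0·75.8947/(24)·0.8349^5·0.5504^1 = +0.706008
  k=2: (−1)^1·75.8947/(12)·0.8349^3·0.5504^3 = -0.613810
d^3_{1,2}(1.1658) = +0.706008 -0.613810 = +0.092198

d=0.0922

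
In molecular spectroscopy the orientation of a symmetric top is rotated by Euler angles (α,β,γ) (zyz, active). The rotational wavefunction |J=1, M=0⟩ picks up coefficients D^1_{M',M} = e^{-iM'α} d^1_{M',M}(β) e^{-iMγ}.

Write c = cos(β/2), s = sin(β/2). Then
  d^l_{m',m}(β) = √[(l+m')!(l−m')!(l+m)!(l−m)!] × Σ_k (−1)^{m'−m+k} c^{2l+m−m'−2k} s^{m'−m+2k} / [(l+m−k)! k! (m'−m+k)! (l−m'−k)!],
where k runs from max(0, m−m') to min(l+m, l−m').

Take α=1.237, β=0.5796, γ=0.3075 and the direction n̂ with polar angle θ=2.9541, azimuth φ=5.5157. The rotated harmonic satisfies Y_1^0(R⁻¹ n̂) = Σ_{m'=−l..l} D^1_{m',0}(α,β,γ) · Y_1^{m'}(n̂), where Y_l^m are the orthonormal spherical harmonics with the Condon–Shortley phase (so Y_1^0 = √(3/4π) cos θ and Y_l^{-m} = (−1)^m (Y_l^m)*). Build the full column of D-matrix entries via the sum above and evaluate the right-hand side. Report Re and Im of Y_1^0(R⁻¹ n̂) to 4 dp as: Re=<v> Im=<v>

Re=-0.4226 Im=0.0000

Need the full column D^1_{m',0} for m'=−1..1 at α=1.237, β=0.5796, γ=0.3075.
cos(β/2)=0.958301, sin(β/2)=0.285761
d^1_{-1,0}: single k=1 term ⇒ +0.387275;  D = +0.126884+0.365899i
d^1_{0,0}: k∈[0..1] ⇒ +0.918341 -0.081659 = +0.836682;  D = +0.836682+0.000000i
d^1_{1,0}: single k=0 term ⇒ -0.387275;  D = -0.126884+0.365899i
Y_1^{m'}(θ=2.9541,φ=5.5157) and Σ D·Y over m':
  (+0.1269+0.3659i)·(+0.0463+0.0447i)  (+0.8367+0.0000i)·(-0.4800+0.0000i)  (-0.1269+0.3659i)·(-0.0463+0.0447i)
Y_1^0(R⁻¹ n̂) = -0.422601+0.000000i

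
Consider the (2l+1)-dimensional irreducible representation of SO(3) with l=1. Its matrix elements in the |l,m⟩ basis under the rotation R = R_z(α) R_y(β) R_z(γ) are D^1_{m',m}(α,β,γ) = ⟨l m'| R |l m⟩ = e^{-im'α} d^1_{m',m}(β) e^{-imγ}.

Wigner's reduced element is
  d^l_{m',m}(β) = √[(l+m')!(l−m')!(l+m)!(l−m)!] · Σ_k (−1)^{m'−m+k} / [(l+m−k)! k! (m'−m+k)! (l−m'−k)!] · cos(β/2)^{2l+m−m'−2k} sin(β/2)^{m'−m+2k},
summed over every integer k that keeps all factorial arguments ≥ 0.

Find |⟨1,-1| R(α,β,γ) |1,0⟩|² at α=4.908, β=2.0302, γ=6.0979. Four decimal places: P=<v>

Split into d^1_{-1,0}(β=2.0302) × two z-phases.
With c≡cos(β/2)=0.527535 and s≡sin(β/2)=0.849533, N=[1·2·1·1]^{1/2}=1.414214
k: max(0,(0)−(-1))=1 … min(1+(0),1−(-1))=1
  k=1: (−1)^0·1.4142/(1)·0.5275^1·0.8495^1 = +0.633792
d^1_{-1,0}(2.0302) = +0.633792
|D^1_{-1,0}|² = |d^1_{-1,0}(β)|² = (+0.633792)² = 0.401692 (the z-rotation phases have unit modulus)

P=0.4017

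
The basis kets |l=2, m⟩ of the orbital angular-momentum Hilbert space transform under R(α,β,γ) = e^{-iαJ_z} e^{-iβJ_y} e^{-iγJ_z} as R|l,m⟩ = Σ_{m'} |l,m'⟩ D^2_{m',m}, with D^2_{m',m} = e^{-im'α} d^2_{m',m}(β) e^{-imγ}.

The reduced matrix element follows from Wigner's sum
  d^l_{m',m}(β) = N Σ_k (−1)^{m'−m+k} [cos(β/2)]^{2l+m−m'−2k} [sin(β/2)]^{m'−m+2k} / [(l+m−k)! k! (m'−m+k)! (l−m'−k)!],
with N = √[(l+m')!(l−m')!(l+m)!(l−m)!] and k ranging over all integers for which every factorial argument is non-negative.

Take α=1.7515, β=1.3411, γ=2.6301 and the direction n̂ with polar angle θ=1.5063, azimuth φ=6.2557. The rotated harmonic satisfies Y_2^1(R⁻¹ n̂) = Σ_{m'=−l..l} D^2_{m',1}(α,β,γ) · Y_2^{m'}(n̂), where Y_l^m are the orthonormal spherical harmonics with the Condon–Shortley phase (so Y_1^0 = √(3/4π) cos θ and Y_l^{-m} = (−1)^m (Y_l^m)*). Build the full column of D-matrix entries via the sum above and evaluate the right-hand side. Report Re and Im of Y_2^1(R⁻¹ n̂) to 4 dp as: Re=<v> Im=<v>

Need the full column D^2_{m',1} for m'=−2..2 at α=1.7515, β=1.3411, γ=2.6301.
cos(β/2)=0.783480, sin(β/2)=0.621417
d^2_{-2,1}: single k=3 term ⇒ +0.376017;  D = +0.241631+0.288102i
d^2_{-1,1}: k∈[2..3] ⇒ +0.711121 -0.149119 = +0.562002;  D = +0.358686-0.432655i
d^2_{0,1}: k∈[1..2] ⇒ +0.732053 -0.460525 = +0.271528;  D = -0.236777-0.132907i
d^2_{1,1}: k∈[0..1] ⇒ +0.376801 -0.711121 = -0.334320;  D = +0.108584-0.316195i
d^2_{2,1}: single k=0 term ⇒ -0.597719;  D = -0.590999-0.089372i
Y_2^{m'}(θ=1.5063,φ=6.2557) and Σ D·Y over m':
  (+0.2416+0.2881i)·(+0.3841+0.0211i)  (+0.3587-0.4327i)·(+0.0497+0.0014i)  (-0.2368-0.1329i)·(-0.3115+0.0000i)  (+0.1086-0.3162i)·(-0.0497+0.0014i)  (-0.5910-0.0894i)·(+0.3841-0.0211i)
Y_2^1(R⁻¹ n̂) = -0.054974+0.130177i

Re=-0.0550 Im=0.1302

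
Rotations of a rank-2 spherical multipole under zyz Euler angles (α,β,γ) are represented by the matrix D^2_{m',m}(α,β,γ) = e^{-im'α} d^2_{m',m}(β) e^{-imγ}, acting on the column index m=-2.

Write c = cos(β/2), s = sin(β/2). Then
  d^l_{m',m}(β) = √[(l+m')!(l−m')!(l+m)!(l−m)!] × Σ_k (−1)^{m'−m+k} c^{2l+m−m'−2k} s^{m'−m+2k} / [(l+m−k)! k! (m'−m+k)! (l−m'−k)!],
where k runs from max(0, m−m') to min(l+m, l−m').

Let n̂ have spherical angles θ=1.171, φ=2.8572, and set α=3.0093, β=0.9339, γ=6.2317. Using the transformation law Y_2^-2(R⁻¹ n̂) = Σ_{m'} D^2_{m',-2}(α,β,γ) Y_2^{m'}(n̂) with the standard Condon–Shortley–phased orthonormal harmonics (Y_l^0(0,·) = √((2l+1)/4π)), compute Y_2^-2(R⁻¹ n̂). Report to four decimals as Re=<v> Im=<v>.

Need the full column D^2_{m',-2} for m'=−2..2 at α=3.0093, β=0.9339, γ=6.2317.
cos(β/2)=0.892945, sin(β/2)=0.450165
d^2_{-2,-2}: single k=0 term ⇒ +0.635770;  D = +0.593305-0.228455i
d^2_{-1,-2}: single k=0 term ⇒ -0.641027;  D = +0.623369-0.149423i
d^2_{0,-2}: single k=0 term ⇒ +0.395794;  D = +0.393697-0.040683i
d^2_{1,-2}: single k=0 term ⇒ -0.162918;  D = +0.162848+0.004776i
d^2_{2,-2}: single k=0 term ⇒ +0.041066;  D = +0.040531+0.006608i
Y_2^{m'}(θ=1.171,φ=2.8572) and Σ D·Y over m':
  (+0.5933-0.2285i)·(+0.2762+0.1765i)  (+0.6234-0.1494i)·(-0.2659-0.0777i)  (+0.3937-0.0407i)·(-0.1720+0.0000i)  (+0.1628+0.0048i)·(+0.2659-0.0777i)  (+0.0405+0.0066i)·(+0.2762-0.1765i)
Y_2^-2(R⁻¹ n̂) = +0.015121+0.023212i

Re=0.0151 Im=0.0232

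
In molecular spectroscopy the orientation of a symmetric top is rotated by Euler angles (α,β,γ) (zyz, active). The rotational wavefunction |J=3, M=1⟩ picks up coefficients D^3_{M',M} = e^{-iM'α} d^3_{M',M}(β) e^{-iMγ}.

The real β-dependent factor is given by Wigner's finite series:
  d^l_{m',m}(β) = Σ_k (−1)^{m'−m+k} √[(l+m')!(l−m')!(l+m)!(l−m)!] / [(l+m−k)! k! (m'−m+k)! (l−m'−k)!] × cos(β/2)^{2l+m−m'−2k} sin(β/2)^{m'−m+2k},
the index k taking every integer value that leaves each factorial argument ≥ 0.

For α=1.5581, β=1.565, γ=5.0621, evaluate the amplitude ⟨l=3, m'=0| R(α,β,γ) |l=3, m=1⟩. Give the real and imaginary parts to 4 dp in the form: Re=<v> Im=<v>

D^3_{0,1}(1.5581,1.565,5.0621) = e^{-i·0·1.5581}·d^3_{0,1}(1.565)·e^{-i·1·5.0621}. Compute d first:
With c≡cos(β/2)=0.709153 and s≡sin(β/2)=0.705055, N=[6·6·24·2]^{1/2}=41.569219
The bounds max(0,m−m')=1 and min(l+m,l−m')=3 give 3 terms
  k=1: (−1)^0·41.5692/(12)·0.7092^5·0.7051^1 = +0.438040
  k=2: (−1)^1·41.5692/(4)·0.7092^3·0.7051^3 = -1.298973
  k=3: (−1)^2·41.5692/(12)·0.7092^1·0.7051^5 = +0.428000
d^3_{0,1}(1.565) = +0.438040 -1.298973 +0.428000 = -0.432933
Phases: e^{-i·(0)·1.5581}=+1.000000+0.000000i, e^{-i·(1)·5.0621}=+0.342626+0.939472i ⇒ D=-0.148334-0.406728i

Re=-0.1483 Im=-0.4067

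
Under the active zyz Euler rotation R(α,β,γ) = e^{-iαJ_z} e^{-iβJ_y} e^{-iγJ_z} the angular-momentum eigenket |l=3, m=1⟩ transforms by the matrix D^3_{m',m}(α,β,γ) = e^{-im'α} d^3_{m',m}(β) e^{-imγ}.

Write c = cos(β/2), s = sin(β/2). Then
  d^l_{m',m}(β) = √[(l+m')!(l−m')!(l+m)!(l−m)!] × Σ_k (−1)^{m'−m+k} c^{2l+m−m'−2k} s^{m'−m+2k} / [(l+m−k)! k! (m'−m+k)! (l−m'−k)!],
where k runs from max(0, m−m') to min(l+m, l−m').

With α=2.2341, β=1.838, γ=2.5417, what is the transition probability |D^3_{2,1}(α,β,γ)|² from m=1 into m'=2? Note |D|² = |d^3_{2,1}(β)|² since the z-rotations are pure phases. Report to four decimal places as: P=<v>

D^3_{2,1}(2.2341,1.838,2.5417) = e^{-i·2·2.2341}·d^3_{2,1}(1.838)·e^{-i·1·2.5417}. Compute d first:
c=cos(1.838/2)=0.606615, s=sin(1.838/2)=0.794995; N=√[120·1·24·2]=75.894664
Admissible k: 0..1 (factorial args all ≥0)
  k=0: (−1)^1·75.8947/(24)·0.6066^5·0.7950^1 = -0.206506
  k=1: (−1)^2·75.8947/(12)·0.6066^3·0.7950^3 = +0.709356
d^3_{2,1}(1.838) = -0.206506 +0.709356 = +0.502850
|D^3_{2,1}|² = |d^3_{2,1}(β)|² = (+0.502850)² = 0.252858 (the z-rotation phases have unit modulus)

P=0.2529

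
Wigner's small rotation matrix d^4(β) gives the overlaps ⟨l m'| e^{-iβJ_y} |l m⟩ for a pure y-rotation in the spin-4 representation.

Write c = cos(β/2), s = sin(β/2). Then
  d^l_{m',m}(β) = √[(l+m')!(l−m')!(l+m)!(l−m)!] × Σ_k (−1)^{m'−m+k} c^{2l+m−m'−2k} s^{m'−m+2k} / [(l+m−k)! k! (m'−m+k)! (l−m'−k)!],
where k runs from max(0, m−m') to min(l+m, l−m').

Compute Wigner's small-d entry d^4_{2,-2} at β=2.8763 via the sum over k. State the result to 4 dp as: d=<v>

d^4_{2,-2}(β=2.8763) via Wigner's sum:
c=cos(2.8763/2)=0.132258, s=sin(2.8763/2)=0.991215; N=√[720·2·2·720]=1440.000000
The bounds max(0,m−m')=0 and min(l+m,l−m')=2 give 3 terms
  k=0: (−1)^4·1440.0000/(96)·0.1323^4·0.9912^4 = +0.004430
  k=1: (−1)^5·1440.0000/(120)·0.1323^2·0.9912^6 = -0.199082
  k=2: (−1)^6·1440.0000/(1440)·0.1323^0·0.9912^8 = +0.931846
d^4_{2,-2}(2.8763) = +0.004430 -0.199082 +0.931846 = +0.737195

d=0.7372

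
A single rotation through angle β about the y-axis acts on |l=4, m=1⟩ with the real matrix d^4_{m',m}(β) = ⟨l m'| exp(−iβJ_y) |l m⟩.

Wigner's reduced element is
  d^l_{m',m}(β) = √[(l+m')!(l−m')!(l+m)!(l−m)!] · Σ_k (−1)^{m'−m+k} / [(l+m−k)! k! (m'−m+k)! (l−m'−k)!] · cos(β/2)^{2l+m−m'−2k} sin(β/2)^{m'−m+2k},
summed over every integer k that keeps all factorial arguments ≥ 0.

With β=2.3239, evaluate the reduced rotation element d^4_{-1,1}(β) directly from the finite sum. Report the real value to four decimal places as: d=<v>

d^4_{-1,1}(β=2.3239) via Wigner's sum:
With c≡cos(β/2)=0.397551 and s≡sin(β/2)=0.917580, N=[6·120·120·6]^{1/2}=720.000000
k: max(0,(1)−(-1))=2 … min(4+(1),4−(-1))=5
  k=2: (−1)^0·720.0000/(72)·0.3976^6·0.9176^2 = +0.033239
  k=3: (−1)^1·720.0000/(24)·0.3976^4·0.9176^4 = -0.531213
  k=4: (−1)^2·720.0000/(48)·0.3976^2·0.9176^6 = +1.414949
  k=5: (−1)^3·720.0000/(720)·0.3976^0·0.9176^8 = -0.502518
d^4_{-1,1}(2.3239) = +0.033239 -0.531213 +1.414949 -0.502518 = +0.414457

d=0.4145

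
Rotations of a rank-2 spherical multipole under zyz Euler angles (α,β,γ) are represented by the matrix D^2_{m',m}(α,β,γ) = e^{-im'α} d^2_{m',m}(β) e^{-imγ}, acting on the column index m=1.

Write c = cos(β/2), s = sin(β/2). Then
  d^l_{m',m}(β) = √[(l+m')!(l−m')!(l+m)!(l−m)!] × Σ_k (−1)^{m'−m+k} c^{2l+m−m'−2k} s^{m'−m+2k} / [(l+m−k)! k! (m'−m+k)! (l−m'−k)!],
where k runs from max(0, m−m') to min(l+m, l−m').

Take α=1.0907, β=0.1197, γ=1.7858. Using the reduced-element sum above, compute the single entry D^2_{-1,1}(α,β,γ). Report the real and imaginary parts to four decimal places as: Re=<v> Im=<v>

Re=0.0082 Im=-0.0068

Split into d^2_{-1,1}(β=0.1197) × two z-phases.
c=cos(0.1197/2)=0.998210, s=sin(0.1197/2)=0.059814; N=√[1·6·6·1]=6.000000
Admissible k: 2..3 (factorial args all ≥0)
  k=2: (−1)^0·6.0000/(2)·0.9982^2·0.0598^2 = +0.010695
  k=3: (−1)^1·6.0000/(6)·0.9982^0·0.0598^4 = -0.000013
d^2_{-1,1}(0.1197) = +0.010695 -0.000013 = +0.010682
Phases: e^{-i·(-1)·1.0907}=+0.461865+0.886950i, e^{-i·(1)·1.7858}=-0.213351-0.976976i ⇒ D=+0.008204-0.006841i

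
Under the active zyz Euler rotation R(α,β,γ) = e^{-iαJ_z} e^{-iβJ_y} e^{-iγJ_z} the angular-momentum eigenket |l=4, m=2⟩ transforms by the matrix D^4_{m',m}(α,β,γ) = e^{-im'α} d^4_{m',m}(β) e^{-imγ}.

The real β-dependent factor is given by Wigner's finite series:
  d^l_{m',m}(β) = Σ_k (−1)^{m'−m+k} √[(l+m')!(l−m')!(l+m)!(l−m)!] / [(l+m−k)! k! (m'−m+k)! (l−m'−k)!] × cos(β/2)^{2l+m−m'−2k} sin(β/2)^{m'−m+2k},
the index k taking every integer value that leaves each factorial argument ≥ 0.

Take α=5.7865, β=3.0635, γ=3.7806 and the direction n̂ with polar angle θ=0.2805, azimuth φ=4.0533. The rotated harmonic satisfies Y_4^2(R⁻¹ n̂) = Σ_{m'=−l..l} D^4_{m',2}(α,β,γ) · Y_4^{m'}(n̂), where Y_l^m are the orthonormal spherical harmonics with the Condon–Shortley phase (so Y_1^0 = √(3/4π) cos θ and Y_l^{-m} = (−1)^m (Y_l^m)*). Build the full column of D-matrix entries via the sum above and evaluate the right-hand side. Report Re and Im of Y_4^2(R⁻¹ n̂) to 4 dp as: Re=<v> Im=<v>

Re=-0.0099 Im=0.1379

Need the full column D^4_{m',2} for m'=−4..4 at α=5.7865, β=3.0635, γ=3.7806.
cos(β/2)=0.039036, sin(β/2)=0.999238
d^4_{-4,2}: single k=6 term ⇒ +0.008027;  D = -0.007966+0.000986i
d^4_{-3,2}: k∈[5..6] ⇒ +0.000665 -0.145283 = -0.144618;  D = +0.134646+0.052771i
d^4_{-2,2}: k∈[4..6] ⇒ +0.000035 -0.018203 +0.993919 = +0.975751;  D = -0.629035-0.745925i
d^4_{-1,2}: k∈[3..5] ⇒ +0.000001 -0.001257 +0.164736 = +0.163480;  D = -0.033104-0.160093i
d^4_{0,2}: k∈[2..4] ⇒ +0.000000 -0.000059 +0.014390 = +0.014332;  D = +0.004136-0.013722i
d^4_{1,2}: k∈[1..3] ⇒ +0.000000 -0.000002 +0.000838 = +0.000836;  D = +0.000594-0.000589i
d^4_{2,2}: k∈[0..2] ⇒ +0.000000 -0.000000 +0.000035 = +0.000035;  D = +0.000033-0.000010i
d^4_{3,2}: k∈[0..1] ⇒ -0.000000 +0.000001 = +0.000001;  D = +0.000001+0.000000i
d^4_{4,2}: single k=0 term ⇒ +0.000000;  D = +0.000000+0.000000i
Y_4^{m'}(θ=0.2805,φ=4.0533) and Σ D·Y over m':
  (-0.0080+0.0010i)·(-0.0023+0.0013i)  (+0.1346+0.0528i)·(+0.0234+0.0101i)  (-0.6290-0.7459i)·(-0.0350-0.1356i)  (-0.0331-0.1601i)·(-0.2669+0.3446i)  (+0.0041-0.0137i)·(+0.5437+0.0000i)  (+0.0006-0.0006i)·(+0.2669+0.3446i)  (+0.0000-0.0000i)·(-0.0350+0.1356i)  (+0.0000+0.0000i)·(-0.0234+0.0101i)  (+0.0000+0.0000i)·(-0.0023-0.0013i)
Y_4^2(R⁻¹ n̂) = -0.009890+0.137928i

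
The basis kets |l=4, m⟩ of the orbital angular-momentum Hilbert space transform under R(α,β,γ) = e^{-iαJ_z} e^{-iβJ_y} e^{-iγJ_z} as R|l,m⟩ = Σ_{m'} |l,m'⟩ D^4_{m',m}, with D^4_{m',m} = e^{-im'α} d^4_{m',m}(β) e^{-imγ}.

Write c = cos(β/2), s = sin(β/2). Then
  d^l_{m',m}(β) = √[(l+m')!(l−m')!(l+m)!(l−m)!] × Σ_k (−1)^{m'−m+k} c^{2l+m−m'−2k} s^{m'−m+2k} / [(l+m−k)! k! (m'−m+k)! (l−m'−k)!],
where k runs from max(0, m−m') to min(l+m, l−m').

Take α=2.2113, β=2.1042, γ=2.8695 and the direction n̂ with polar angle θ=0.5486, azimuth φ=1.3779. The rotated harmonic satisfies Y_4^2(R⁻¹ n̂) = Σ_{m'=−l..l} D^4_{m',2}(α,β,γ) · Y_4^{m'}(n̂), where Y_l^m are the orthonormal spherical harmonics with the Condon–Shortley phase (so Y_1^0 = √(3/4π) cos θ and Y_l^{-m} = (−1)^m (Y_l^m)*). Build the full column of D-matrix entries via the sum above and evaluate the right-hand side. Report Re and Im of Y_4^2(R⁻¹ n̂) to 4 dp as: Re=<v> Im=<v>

Re=-0.0648 Im=-0.2813

Need the full column D^4_{m',2} for m'=−4..4 at α=2.2113, β=2.1042, γ=2.8695.
cos(β/2)=0.495748, sin(β/2)=0.868466
d^4_{-4,2}: single k=6 term ⇒ +0.557981;  D = -0.557631+0.019744i
d^4_{-3,2}: k∈[5..6] ⇒ +0.675669 -0.691187 = -0.015519;  D = -0.009708-0.012107i
d^4_{-2,2}: k∈[4..6] ⇒ +0.515404 -1.265381 +0.323611 = -0.426366;  D = -0.107300+0.412643i
d^4_{-1,2}: k∈[3..5] ⇒ +0.277383 -1.276894 +0.783733 = -0.215778;  D = +0.199893-0.081259i
d^4_{0,2}: k∈[2..4] ⇒ +0.106217 -0.869254 +1.000372 = +0.237335;  D = +0.203051+0.122873i
d^4_{1,2}: k∈[1..3] ⇒ +0.027116 -0.416075 +0.851262 = +0.462303;  D = -0.044459-0.460160i
d^4_{2,2}: k∈[0..2] ⇒ +0.003648 -0.134355 +0.515404 = +0.384697;  D = -0.284910+0.258493i
d^4_{3,2}: k∈[0..1] ⇒ -0.023914 +0.220166 = +0.196252;  D = +0.192591+0.037733i
d^4_{4,2}: single k=0 term ⇒ +0.059245;  D = -0.025611-0.053423i
Y_4^{m'}(θ=0.5486,φ=1.3779) and Σ D·Y over m':
  (-0.5576+0.0197i)·(+0.0235+0.0228i)  (-0.0097-0.0121i)·(-0.0828+0.1268i)  (-0.1073+0.4126i)·(-0.3453-0.1402i)  (+0.1999-0.0813i)·(+0.0846-0.4331i)  (+0.2031+0.1229i)·(-0.0306+0.0000i)  (-0.0445-0.4602i)·(-0.0846-0.4331i)  (-0.2849+0.2585i)·(-0.3453+0.1402i)  (+0.1926+0.0377i)·(+0.0828+0.1268i)  (-0.0256-0.0534i)·(+0.0235-0.0228i)
Y_4^2(R⁻¹ n̂) = -0.064850-0.281274i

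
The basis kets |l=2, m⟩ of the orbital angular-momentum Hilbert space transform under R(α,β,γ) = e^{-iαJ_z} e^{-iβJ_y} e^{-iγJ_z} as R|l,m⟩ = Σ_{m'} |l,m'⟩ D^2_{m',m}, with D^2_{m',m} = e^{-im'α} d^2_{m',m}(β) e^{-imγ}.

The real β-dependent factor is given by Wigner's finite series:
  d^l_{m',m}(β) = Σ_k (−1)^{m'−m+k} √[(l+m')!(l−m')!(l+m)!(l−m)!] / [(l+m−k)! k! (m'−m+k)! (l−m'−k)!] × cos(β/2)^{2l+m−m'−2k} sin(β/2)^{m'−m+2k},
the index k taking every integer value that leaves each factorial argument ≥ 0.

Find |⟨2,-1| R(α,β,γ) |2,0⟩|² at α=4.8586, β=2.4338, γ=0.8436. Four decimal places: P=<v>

P=0.3660

Split into d^2_{-1,0}(β=2.4338) × two z-phases.
Half-angle: c=0.346555, s=0.938030. N=√(1·6·2·2)=4.898979
The bounds max(0,m−m')=1 and min(l+m,l−m')=2 give 2 terms
  k=1: (−1)^0·4.8990/(2)·0.3466^3·0.9380^1 = +0.095633
  k=2: (−1)^1·4.8990/(2)·0.3466^1·0.9380^3 = -0.700645
d^2_{-1,0}(2.4338) = +0.095633 -0.700645 = -0.605011
|D^2_{-1,0}|² = |d^2_{-1,0}(β)|² = (-0.605011)² = 0.366038 (the z-rotation phases have unit modulus)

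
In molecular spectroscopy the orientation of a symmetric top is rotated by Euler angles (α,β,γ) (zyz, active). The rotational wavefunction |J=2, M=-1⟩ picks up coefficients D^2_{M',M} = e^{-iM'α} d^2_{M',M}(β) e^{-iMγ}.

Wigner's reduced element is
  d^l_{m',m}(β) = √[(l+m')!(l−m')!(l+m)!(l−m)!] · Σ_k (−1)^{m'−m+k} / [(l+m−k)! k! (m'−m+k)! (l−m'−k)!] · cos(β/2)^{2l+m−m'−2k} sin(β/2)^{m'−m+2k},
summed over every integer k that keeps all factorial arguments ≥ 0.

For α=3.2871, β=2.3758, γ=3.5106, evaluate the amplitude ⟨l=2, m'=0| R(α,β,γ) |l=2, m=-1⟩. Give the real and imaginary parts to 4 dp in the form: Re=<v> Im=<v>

Re=-0.5707 Im=-0.2207

Split into d^2_{0,-1}(β=2.3758) × two z-phases.
Half-angle: c=0.373609, s=0.927586. N=√(2·2·1·6)=4.898979
The bounds max(0,m−m')=0 and min(l+m,l−m')=1 give 2 terms
  k=0: (−1)^1·4.8990/(2)·0.3736^3·0.9276^1 = -0.118490
  k=1: (−1)^2·4.8990/(2)·0.3736^1·0.9276^3 = +0.730391
d^2_{0,-1}(2.3758) = -0.118490 +0.730391 = +0.611902
D = (+1.000000+0.000000i)·(+0.611902)·(-0.932686-0.360690i) = -0.570712-0.220707i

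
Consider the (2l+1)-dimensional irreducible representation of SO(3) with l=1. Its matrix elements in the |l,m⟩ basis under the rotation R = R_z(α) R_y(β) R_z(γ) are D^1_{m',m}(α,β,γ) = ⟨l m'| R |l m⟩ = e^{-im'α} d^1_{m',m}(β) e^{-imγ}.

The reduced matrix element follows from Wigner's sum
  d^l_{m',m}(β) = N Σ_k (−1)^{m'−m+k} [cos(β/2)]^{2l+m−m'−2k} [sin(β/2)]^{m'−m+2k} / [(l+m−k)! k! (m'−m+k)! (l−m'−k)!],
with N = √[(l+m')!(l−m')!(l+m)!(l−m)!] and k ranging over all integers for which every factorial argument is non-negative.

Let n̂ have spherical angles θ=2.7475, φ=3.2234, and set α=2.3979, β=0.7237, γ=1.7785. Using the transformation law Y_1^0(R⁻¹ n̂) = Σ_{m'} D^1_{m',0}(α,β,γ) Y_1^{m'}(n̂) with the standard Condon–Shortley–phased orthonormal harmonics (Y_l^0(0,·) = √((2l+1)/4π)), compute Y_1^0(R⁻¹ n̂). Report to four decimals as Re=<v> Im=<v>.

Re=-0.2538 Im=0.0000

Need the full column D^1_{m',0} for m'=−1..1 at α=2.3979, β=0.7237, γ=1.7785.
cos(β/2)=0.935244, sin(β/2)=0.354005
d^1_{-1,0}: single k=1 term ⇒ +0.468219;  D = -0.344597+0.316989i
d^1_{0,0}: k∈[0..1] ⇒ +0.874680 -0.125320 = +0.749361;  D = +0.749361+0.000000i
d^1_{1,0}: single k=0 term ⇒ -0.468219;  D = +0.344597+0.316989i
Y_1^{m'}(θ=2.7475,φ=3.2234) and Σ D·Y over m':
  (-0.3446+0.3170i)·(-0.1322+0.0108i)  (+0.7494+0.0000i)·(-0.4511+0.0000i)  (+0.3446+0.3170i)·(+0.1322+0.0108i)
Y_1^0(R⁻¹ n̂) = -0.253823+0.000000i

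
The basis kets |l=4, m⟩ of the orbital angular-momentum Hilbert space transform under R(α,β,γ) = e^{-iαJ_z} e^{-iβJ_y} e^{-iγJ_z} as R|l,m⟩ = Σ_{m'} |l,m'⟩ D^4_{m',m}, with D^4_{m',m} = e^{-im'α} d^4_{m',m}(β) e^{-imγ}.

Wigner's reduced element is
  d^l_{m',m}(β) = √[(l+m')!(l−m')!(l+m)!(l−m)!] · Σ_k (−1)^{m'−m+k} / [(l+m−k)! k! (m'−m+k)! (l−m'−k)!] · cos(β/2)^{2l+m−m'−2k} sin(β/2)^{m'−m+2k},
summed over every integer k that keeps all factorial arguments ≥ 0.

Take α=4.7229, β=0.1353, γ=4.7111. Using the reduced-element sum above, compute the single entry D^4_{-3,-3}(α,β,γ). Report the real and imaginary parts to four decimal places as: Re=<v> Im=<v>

D^4_{-3,-3}(4.7229,0.1353,4.7111) = e^{-i·-3·4.7229}·d^4_{-3,-3}(0.1353)·e^{-i·-3·4.7111}. Compute d first:
c=cos(0.1353/2)=0.997713, s=sin(0.1353/2)=0.067598; N=√[1·5040·1·5040]=5040.000000
The bounds max(0,m−m')=0 and min(l+m,l−m')=1 give 2 terms
  k=0: (−1)^0·5040.0000/(5040)·0.9977^8·0.0676^0 = +0.981847
  k=1: (−1)^1·5040.0000/(720)·0.9977^6·0.0676^2 = -0.031550
d^4_{-3,-3}(0.1353) = +0.981847 -0.031550 = +0.950296
D = (-0.031528+0.999503i)·(+0.950296)·(+0.003867+0.999993i) = -0.949933-0.026288i

Re=-0.9499 Im=-0.0263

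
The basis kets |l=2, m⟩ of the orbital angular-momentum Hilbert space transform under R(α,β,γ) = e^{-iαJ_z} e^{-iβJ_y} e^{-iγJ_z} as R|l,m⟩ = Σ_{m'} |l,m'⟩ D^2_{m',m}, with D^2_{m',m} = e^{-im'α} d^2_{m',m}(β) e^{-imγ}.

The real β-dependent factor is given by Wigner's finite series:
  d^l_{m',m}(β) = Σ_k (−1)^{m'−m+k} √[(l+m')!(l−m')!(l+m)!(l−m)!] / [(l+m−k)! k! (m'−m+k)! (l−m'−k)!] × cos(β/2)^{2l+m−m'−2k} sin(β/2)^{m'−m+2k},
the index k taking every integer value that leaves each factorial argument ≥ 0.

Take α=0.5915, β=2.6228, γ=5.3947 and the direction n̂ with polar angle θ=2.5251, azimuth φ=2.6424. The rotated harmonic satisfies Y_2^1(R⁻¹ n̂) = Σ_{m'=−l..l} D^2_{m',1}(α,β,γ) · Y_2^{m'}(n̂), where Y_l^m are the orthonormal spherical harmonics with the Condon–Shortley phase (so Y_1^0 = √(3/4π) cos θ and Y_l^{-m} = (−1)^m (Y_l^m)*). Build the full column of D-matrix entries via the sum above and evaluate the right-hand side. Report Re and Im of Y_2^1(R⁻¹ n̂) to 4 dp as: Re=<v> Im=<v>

Re=-0.0015 Im=-0.3638

Need the full column D^2_{m',1} for m'=−2..2 at α=0.5915, β=2.6228, γ=5.3947.
cos(β/2)=0.256497, sin(β/2)=0.966545
d^2_{-2,1}: single k=3 term ⇒ +0.463211;  D = -0.222355+0.406353i
d^2_{-1,1}: k∈[2..3] ⇒ +0.184387 -0.872747 = -0.688360;  D = -0.062425-0.685523i
d^2_{0,1}: k∈[1..2] ⇒ +0.039953 -0.567315 = -0.527362;  D = -0.332549-0.409295i
d^2_{1,1}: k∈[0..1] ⇒ +0.004328 -0.184387 = -0.180059;  D = -0.172176-0.052692i
d^2_{2,1}: single k=0 term ⇒ -0.032621;  D = -0.031217+0.009469i
Y_2^{m'}(θ=2.5251,φ=2.6424) and Σ D·Y over m':
  (-0.2224+0.4064i)·(+0.0699+0.1085i)  (-0.0624-0.6855i)·(+0.3200+0.1745i)  (-0.3325-0.4093i)·(+0.3145+0.0000i)  (-0.1722-0.0527i)·(-0.3200+0.1745i)  (-0.0312+0.0095i)·(+0.0699-0.1085i)
Y_2^1(R⁻¹ n̂) = -0.001487-0.363798i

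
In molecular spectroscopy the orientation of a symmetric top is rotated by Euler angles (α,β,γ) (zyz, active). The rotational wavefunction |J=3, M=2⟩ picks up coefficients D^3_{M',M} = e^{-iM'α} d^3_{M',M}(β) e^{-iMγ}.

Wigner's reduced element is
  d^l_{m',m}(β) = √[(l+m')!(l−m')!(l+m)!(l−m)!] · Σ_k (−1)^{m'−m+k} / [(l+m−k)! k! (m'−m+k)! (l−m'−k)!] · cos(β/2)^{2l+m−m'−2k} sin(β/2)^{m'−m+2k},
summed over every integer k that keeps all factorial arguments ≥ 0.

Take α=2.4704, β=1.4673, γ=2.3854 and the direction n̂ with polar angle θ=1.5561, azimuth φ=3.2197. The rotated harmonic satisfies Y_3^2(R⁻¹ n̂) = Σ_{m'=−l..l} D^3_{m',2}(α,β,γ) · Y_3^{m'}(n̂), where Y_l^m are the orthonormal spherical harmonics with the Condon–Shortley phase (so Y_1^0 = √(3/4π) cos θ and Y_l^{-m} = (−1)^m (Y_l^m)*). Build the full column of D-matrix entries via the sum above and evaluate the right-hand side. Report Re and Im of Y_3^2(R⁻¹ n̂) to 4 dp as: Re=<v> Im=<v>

Re=-0.0819 Im=-0.3389

Need the full column D^3_{m',2} for m'=−3..3 at α=2.4704, β=1.4673, γ=2.3854.
cos(β/2)=0.742735, sin(β/2)=0.669585
d^3_{-3,2}: single k=5 term ⇒ +0.244872;  D = -0.214755+0.117654i
d^3_{-2,2}: k∈[4..5] ⇒ +0.554449 -0.090123 = +0.464326;  D = +0.457632+0.078556i
d^3_{-1,2}: k∈[3..4] ⇒ +0.777946 -0.316128 = +0.461818;  D = -0.307836-0.344257i
d^3_{0,2}: k∈[2..3] ⇒ +0.747323 -0.607368 = +0.139955;  D = +0.008170+0.139717i
d^3_{1,2}: k∈[1..2] ⇒ +0.478604 -0.777946 = -0.299342;  D = -0.172165+0.244877i
d^3_{2,2}: k∈[0..1] ⇒ +0.167882 -0.682210 = -0.514328;  D = +0.493316-0.145506i
d^3_{3,2}: single k=0 term ⇒ -0.370725;  D = -0.343675-0.139013i
Y_3^{m'}(θ=1.5561,φ=3.2197) and Σ D·Y over m':
  (-0.2148+0.1177i)·(-0.4057+0.0968i)  (+0.4576+0.0786i)·(+0.0148-0.0023i)  (-0.3078-0.3443i)·(+0.3218-0.0252i)  (+0.0082+0.1397i)·(-0.0164+0.0000i)  (-0.1722+0.2449i)·(-0.3218-0.0252i)  (+0.4933-0.1455i)·(+0.0148+0.0023i)  (-0.3437-0.1390i)·(+0.4057+0.0968i)
Y_3^2(R⁻¹ n̂) = -0.081903-0.338915i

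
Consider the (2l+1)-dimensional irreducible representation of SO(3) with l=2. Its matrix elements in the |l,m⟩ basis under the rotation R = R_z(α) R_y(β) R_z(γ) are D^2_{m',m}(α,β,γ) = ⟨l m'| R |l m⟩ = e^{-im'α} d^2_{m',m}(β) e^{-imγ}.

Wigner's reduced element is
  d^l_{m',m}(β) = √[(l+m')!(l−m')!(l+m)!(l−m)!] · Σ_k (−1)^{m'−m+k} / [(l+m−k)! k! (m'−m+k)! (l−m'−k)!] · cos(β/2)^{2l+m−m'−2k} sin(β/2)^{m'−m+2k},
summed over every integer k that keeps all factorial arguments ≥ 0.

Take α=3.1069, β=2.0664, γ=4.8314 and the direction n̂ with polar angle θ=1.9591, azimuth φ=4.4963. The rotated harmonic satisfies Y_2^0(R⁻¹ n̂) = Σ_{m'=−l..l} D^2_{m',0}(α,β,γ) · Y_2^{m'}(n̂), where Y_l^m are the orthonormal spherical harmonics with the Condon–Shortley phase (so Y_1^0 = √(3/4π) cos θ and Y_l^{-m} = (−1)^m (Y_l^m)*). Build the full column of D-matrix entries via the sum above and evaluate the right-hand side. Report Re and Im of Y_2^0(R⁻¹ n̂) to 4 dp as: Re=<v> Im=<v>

Re=-0.2143 Im=0.0000

Need the full column D^2_{m',0} for m'=−2..2 at α=3.1069, β=2.0664, γ=4.8314.
cos(β/2)=0.512073, sin(β/2)=0.858942
d^2_{-2,0}: single k=2 term ⇒ +0.473878;  D = +0.472738-0.032854i
d^2_{-1,0}: k∈[1..2] ⇒ +0.282511 -0.794875 = -0.512365;  D = +0.512056-0.017772i
d^2_{0,0}: k∈[0..2] ⇒ +0.068759 -0.773840 +0.544321 = -0.160760;  D = -0.160760+0.000000i
d^2_{1,0}: k∈[0..1] ⇒ -0.282511 +0.794875 = +0.512365;  D = -0.512056-0.017772i
d^2_{2,0}: single k=0 term ⇒ +0.473878;  D = +0.472738+0.032854i
Y_2^{m'}(θ=1.9591,φ=4.4963) and Σ D·Y over m':
  (+0.4727-0.0329i)·(-0.3005-0.1386i)  (+0.5121-0.0178i)·(+0.0580-0.2644i)  (-0.1608+0.0000i)·(-0.1798+0.0000i)  (-0.5121-0.0178i)·(-0.0580-0.2644i)  (+0.4727+0.0329i)·(-0.3005+0.1386i)
Y_2^0(R⁻¹ n̂) = -0.214255+0.000000i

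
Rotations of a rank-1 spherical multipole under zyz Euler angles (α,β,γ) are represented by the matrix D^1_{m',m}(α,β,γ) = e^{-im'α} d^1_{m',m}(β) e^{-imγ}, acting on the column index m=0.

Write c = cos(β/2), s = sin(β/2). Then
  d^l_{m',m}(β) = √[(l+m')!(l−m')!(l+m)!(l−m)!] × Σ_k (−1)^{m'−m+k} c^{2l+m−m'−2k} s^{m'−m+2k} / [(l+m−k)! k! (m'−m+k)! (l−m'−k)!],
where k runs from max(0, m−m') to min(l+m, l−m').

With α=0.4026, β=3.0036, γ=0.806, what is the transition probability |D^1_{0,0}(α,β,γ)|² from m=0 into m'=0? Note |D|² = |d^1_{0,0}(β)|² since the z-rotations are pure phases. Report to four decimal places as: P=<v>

P=0.9811

D^1_{0,0}(0.4026,3.0036,0.806) = e^{-i·0·0.4026}·d^1_{0,0}(3.0036)·e^{-i·0·0.806}. Compute d first:
With c≡cos(β/2)=0.068942 and s≡sin(β/2)=0.997621, N=[1·1·1·1]^{1/2}=1.000000
Admissible k: 0..1 (factorial args all ≥0)
  k=0: (−1)^0·1.0000/(1)·0.0689^2·0.9976^0 = +0.004753
  k=1: (−1)^1·1.0000/(1)·0.0689^0·0.9976^2 = -0.995247
d^1_{0,0}(3.0036) = +0.004753 -0.995247 = -0.990494
|D^1_{0,0}|² = |d^1_{0,0}(β)|² = (-0.990494)² = 0.981079 (the z-rotation phases have unit modulus)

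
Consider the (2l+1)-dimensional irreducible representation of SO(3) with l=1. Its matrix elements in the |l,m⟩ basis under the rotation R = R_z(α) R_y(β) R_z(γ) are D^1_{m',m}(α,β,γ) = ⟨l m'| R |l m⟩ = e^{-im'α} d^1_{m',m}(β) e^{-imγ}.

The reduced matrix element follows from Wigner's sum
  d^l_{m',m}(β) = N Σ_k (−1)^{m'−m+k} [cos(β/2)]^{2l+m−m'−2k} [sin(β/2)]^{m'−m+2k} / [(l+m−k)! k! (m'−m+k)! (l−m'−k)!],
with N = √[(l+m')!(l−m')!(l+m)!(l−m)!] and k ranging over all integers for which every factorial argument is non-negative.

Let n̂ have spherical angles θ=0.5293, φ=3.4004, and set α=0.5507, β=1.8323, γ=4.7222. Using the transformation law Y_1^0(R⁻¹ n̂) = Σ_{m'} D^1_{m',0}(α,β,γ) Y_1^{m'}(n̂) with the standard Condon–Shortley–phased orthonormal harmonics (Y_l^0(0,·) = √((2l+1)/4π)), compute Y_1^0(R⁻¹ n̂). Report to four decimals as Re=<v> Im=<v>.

Re=-0.3373 Im=0.0000

Need the full column D^1_{m',0} for m'=−1..1 at α=0.5507, β=1.8323, γ=4.7222.
cos(β/2)=0.608879, sin(β/2)=0.793263
d^1_{-1,0}: single k=1 term ⇒ +0.683067;  D = +0.582081+0.357438i
d^1_{0,0}: k∈[0..1] ⇒ +0.370733 -0.629267 = -0.258533;  D = -0.258533+0.000000i
d^1_{1,0}: single k=0 term ⇒ -0.683067;  D = -0.582081+0.357438i
Y_1^{m'}(θ=0.5293,φ=3.4004) and Σ D·Y over m':
  (+0.5821+0.3574i)·(-0.1686+0.0446i)  (-0.2585+0.0000i)·(+0.4217+0.0000i)  (-0.5821+0.3574i)·(+0.1686+0.0446i)
Y_1^0(R⁻¹ n̂) = -0.337276+0.000000i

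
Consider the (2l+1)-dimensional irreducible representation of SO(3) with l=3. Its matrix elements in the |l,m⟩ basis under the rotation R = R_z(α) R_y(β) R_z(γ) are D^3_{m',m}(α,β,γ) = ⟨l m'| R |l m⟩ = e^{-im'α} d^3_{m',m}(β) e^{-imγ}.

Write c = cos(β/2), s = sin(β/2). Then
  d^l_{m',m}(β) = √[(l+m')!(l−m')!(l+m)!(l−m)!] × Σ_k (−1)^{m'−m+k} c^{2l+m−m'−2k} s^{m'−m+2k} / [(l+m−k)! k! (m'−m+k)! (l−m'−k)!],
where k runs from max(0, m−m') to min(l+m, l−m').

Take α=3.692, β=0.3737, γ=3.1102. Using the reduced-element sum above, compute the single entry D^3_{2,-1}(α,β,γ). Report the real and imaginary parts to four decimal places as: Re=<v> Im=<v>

Re=0.0160 Im=-0.0342

D^3_{2,-1}(3.692,0.3737,3.1102) = e^{-i·2·3.692}·d^3_{2,-1}(0.3737)·e^{-i·-1·3.1102}. Compute d first:
Half-angle: c=0.982594, s=0.185765. N=√(120·1·2·24)=75.894664
The bounds max(0,m−m')=0 and min(l+m,l−m')=1 give 2 terms
  k=0: (−1)^3·75.8947/(12)·0.9826^3·0.1858^3 = -0.038463
  k=1: (−1)^4·75.8947/(24)·0.9826^1·0.1858^5 = +0.000687
d^3_{2,-1}(0.3737) = -0.038463 +0.000687 = -0.037776
D = (+0.452870-0.891577i)·(-0.037776)·(-0.999507+0.031387i) = +0.016042-0.034200i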